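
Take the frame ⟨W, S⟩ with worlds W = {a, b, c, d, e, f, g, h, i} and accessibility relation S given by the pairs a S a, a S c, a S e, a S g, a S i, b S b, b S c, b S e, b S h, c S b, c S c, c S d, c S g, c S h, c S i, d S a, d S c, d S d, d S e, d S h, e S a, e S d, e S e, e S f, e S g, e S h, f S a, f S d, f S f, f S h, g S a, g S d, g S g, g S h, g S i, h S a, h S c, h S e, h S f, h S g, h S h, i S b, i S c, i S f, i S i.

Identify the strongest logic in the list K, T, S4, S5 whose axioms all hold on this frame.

T

Reflexive (axiom T): yes — every world is S-related to itself.
Transitive (axiom 4): no — a S c and c S b, but not a S b.
Euclidean (axiom 5): no — a S c and a S e, but not c S e.
So F validates K, T; S4 would additionally require S to be transitive. The strongest is T.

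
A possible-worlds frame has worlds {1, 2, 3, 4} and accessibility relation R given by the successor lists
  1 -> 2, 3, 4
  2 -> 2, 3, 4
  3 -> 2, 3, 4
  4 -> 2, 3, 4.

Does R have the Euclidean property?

Euclidean: yes — any two successors of a common world are R-related.

Yes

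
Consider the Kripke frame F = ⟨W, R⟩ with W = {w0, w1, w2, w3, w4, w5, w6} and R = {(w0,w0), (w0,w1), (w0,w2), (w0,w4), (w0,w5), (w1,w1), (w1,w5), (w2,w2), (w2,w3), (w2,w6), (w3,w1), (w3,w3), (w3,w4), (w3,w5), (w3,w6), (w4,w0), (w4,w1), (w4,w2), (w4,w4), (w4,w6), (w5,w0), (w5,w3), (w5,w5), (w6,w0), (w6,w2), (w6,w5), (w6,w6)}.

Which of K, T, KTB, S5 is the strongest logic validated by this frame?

Reflexive (axiom T): yes — every world is R-related to itself.
Symmetric (axiom B): no — w0 R w1 but not w1 R w0.
Euclidean (axiom 5): no — w0 R w1 and w0 R w2, but not w1 R w2.
So F validates K, T; KTB would additionally require R to be symmetric. The strongest is T.

T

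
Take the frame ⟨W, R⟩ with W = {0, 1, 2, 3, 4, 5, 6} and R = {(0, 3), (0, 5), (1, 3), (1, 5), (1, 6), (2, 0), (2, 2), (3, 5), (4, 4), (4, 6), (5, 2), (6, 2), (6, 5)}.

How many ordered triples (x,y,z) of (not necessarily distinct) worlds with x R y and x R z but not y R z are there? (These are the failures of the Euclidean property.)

Enumerating: (0,3,3), (0,5,3), (0,5,5), (1,3,3), (1,3,6), (1,5,3), (1,5,5), (1,5,6), (1,6,3), (1,6,6), (2,0,0), (2,0,2), (3,5,5), (4,6,4), (4,6,6), (6,2,5), (6,5,5).

17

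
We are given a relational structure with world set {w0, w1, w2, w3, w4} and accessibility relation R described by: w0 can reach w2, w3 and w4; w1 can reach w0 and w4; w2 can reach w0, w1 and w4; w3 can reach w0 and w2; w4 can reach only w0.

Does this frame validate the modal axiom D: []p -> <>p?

Axiom D corresponds to the accessibility relation being serial.
Serial: yes — every world has a successor (e.g. w0 R w2).

Yes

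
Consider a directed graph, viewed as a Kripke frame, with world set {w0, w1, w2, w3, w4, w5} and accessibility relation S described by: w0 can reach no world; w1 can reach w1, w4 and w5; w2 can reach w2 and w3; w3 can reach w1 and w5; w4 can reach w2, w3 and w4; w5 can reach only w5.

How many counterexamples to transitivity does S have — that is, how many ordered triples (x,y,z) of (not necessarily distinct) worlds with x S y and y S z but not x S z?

Enumerating: (w1,w4,w2), (w1,w4,w3), (w2,w3,w1), (w2,w3,w5), (w3,w1,w4), (w4,w3,w1), (w4,w3,w5).

7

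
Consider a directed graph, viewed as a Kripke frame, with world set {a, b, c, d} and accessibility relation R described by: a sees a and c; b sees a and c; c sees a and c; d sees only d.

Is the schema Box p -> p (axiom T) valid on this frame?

The schema T characterises exactly the reflexive frames.
Reflexive: no — b is not related to itself.

No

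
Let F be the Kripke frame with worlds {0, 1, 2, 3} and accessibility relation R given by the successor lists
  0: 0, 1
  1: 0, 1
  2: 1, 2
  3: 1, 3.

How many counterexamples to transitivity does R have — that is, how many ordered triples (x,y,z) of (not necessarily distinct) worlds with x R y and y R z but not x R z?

Enumerating: (2,1,0), (3,1,0).

2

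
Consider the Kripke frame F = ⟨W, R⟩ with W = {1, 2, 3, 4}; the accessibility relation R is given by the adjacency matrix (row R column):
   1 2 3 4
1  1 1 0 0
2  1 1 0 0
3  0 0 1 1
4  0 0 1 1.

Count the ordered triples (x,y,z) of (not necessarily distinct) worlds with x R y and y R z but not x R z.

0

R is transitive; there are no such tuples.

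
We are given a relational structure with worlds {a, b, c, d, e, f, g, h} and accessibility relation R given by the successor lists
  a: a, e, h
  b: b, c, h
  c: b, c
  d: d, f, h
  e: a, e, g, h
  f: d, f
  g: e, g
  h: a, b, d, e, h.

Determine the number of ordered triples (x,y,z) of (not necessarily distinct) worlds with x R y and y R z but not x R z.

18

Enumerating: (a,e,g), (a,h,b), (a,h,d), (b,h,a), (b,h,d), (b,h,e), (c,b,h), (d,h,a), (d,h,b), (d,h,e), (e,h,b), (e,h,d), (f,d,h), (g,e,a), (g,e,h), (h,b,c), (h,d,f), (h,e,g).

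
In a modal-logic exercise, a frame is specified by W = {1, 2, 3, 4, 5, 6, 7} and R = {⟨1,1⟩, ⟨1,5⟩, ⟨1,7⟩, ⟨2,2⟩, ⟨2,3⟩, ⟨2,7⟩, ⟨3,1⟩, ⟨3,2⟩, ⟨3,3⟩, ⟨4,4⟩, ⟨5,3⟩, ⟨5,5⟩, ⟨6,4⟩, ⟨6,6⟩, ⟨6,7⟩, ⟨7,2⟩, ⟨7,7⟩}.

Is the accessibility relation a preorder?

No

Reflexive: yes — every world is R-related to itself.
Transitive: no — 1 R 5 and 5 R 3, but not 1 R 3.
So R is not a preorder.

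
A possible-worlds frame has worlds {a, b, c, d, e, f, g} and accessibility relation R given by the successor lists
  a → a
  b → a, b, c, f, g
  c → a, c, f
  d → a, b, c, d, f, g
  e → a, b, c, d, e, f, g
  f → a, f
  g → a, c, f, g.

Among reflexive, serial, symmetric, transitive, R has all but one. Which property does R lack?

Reflexive: yes — every world is R-related to itself.
Serial: yes — every world has a successor (e.g. a R a).
Symmetric: no — b R a but not a R b.
Transitive: yes — every two-step R-path is closed by a direct edge.
Only symmetric fails.

symmetric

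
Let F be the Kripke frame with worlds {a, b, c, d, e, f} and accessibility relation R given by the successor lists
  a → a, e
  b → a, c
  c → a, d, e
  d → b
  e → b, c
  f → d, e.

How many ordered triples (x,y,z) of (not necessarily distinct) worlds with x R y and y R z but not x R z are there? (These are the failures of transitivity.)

17

Enumerating: (a,e,b), (a,e,c), (b,a,e), (b,c,d), (b,c,e), (c,d,b), (c,e,b), (c,e,c), (d,b,a), (d,b,c), (e,b,a), (e,c,a), (e,c,d), (e,c,e), (f,d,b), (f,e,b), (f,e,c).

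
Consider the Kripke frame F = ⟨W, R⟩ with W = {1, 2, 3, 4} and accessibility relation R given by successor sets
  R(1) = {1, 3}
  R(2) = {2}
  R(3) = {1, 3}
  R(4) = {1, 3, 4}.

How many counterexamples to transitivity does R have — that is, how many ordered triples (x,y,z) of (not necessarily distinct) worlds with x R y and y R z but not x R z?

R is transitive; there are no such tuples.

0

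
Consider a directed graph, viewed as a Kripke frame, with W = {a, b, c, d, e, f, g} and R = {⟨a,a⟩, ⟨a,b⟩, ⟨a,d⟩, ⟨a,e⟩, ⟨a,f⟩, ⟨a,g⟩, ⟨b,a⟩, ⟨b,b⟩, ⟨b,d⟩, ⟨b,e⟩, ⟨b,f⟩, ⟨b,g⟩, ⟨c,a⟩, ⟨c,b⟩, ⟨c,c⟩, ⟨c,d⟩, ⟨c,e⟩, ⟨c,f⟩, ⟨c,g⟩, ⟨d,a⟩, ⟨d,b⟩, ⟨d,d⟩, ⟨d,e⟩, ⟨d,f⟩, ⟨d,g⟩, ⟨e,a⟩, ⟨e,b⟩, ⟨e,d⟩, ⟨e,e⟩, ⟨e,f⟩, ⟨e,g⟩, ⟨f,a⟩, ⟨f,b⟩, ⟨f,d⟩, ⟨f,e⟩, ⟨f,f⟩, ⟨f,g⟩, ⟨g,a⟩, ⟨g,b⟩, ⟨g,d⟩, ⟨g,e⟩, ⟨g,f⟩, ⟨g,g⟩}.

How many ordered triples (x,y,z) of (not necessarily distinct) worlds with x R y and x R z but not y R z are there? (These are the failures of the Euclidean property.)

6

Enumerating: (c,a,c), (c,b,c), (c,d,c), (c,e,c), (c,f,c), (c,g,c).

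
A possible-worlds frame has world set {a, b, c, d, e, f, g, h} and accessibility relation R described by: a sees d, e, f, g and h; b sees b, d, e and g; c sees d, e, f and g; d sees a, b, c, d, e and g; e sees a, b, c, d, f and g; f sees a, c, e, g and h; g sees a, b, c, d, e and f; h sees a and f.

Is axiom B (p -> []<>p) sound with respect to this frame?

Axiom B corresponds to the accessibility relation being symmetric.
Symmetric: yes — every pair in R has its reverse in R.

Yes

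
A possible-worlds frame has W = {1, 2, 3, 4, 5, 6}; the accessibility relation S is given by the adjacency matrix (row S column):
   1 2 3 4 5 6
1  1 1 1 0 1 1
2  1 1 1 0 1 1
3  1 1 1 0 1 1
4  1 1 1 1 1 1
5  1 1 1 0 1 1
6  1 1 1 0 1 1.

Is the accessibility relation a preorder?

Reflexive: yes — every world is S-related to itself.
Transitive: yes — every two-step S-path is closed by a direct edge.
So S is a preorder.

Yes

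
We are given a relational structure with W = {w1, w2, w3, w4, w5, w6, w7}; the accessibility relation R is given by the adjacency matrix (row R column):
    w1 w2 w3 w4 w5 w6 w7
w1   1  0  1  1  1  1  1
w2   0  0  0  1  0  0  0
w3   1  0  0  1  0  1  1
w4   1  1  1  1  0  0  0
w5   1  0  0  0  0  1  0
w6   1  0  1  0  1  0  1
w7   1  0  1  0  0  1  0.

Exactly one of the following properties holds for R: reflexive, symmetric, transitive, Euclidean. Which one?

Reflexive: no — w2 is not related to itself.
Symmetric: yes — every pair in R has its reverse in R.
Transitive: no — w1 R w4 and w4 R w2, but not w1 R w2.
Euclidean: no — w1 R w3 and w1 R w5, but not w3 R w5.
Only symmetric holds.

symmetric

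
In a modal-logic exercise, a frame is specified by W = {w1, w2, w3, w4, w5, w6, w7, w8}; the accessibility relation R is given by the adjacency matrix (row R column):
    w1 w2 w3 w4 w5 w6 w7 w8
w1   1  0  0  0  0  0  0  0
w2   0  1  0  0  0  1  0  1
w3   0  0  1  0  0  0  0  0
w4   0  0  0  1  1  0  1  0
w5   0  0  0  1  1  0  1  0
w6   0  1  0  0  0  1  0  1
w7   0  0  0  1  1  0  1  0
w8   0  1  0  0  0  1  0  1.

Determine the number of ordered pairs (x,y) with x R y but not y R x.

R is symmetric; there are no such tuples.

0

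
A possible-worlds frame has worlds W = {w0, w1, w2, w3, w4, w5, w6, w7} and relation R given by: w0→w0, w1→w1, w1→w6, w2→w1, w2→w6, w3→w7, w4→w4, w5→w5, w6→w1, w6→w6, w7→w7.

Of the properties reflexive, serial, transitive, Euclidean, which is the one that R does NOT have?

reflexive

Reflexive: no — w2 is not related to itself.
Serial: yes — every world has a successor (e.g. w0 R w0).
Transitive: yes — every two-step R-path is closed by a direct edge.
Euclidean: yes — any two successors of a common world are R-related.
Only reflexive fails.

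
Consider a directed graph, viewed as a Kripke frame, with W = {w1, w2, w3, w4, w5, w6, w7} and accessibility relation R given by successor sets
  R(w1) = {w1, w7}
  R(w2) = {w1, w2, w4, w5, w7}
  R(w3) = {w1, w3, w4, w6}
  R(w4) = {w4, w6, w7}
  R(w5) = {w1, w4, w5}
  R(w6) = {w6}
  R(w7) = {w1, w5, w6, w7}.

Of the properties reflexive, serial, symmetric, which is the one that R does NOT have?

Reflexive: yes — every world is R-related to itself.
Serial: yes — every world has a successor (e.g. w1 R w1).
Symmetric: no — w2 R w1 but not w1 R w2.
Only symmetric fails.

symmetric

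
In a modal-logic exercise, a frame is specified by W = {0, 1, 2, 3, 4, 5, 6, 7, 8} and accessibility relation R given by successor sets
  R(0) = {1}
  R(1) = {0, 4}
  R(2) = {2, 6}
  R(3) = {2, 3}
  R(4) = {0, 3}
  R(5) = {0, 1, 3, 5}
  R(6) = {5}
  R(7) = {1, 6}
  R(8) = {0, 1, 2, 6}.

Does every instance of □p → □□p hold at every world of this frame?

No

The schema 4 characterises exactly the transitive frames.
Transitive: no — 0 R 1 and 1 R 4, but not 0 R 4.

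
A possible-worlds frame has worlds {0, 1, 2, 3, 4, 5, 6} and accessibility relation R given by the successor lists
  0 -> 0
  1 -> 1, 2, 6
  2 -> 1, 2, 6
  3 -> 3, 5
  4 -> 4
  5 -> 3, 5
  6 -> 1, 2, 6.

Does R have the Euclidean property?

Yes

Euclidean: yes — any two successors of a common world are R-related.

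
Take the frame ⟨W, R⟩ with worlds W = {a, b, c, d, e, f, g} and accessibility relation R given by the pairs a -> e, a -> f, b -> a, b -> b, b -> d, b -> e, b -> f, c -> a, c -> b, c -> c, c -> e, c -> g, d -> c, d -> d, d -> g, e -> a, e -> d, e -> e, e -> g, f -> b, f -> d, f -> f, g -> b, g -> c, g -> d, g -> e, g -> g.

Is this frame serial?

Serial: yes — every world has a successor (e.g. a R e).

Yes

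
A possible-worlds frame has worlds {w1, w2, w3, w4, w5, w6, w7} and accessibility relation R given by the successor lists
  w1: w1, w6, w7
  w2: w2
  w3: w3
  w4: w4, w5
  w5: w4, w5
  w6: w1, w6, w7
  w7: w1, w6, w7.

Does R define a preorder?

Yes

Reflexive: yes — every world is R-related to itself.
Transitive: yes — every two-step R-path is closed by a direct edge.
So R is a preorder.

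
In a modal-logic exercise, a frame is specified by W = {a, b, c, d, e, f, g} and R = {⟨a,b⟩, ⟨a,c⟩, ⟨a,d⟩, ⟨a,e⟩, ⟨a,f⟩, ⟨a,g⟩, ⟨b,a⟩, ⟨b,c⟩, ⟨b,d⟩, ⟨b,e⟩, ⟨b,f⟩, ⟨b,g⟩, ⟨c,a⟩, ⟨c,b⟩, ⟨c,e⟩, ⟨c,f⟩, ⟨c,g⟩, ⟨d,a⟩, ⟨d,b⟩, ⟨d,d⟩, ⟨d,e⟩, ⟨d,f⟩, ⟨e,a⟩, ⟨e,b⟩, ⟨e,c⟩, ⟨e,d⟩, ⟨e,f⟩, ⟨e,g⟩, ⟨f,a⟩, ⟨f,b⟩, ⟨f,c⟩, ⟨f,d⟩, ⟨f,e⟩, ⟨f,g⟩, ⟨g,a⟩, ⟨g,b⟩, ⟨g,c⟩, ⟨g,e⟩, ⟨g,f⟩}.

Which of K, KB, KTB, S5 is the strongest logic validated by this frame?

Symmetric (axiom B): yes — every pair in R has its reverse in R.
Reflexive (axiom T): no — a is not related to itself.
Euclidean (axiom 5): no — a R c and a R d, but not c R d.
So F validates K, KB; KTB would additionally require R to be reflexive. The strongest is KB.

KB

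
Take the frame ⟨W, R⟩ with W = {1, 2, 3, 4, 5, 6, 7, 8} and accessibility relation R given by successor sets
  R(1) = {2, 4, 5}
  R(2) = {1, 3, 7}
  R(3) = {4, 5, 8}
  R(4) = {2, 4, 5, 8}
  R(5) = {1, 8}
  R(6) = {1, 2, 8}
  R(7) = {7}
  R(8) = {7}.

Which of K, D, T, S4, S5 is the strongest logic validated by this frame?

Serial (axiom D): yes — every world has a successor (e.g. 1 R 2).
Reflexive (axiom T): no — 1 is not related to itself.
Transitive (axiom 4): no — 1 R 2 and 2 R 3, but not 1 R 3.
Euclidean (axiom 5): no — 1 R 2 and 1 R 4, but not 2 R 4.
So F validates K, D; T would additionally require R to be reflexive. The strongest is D.

D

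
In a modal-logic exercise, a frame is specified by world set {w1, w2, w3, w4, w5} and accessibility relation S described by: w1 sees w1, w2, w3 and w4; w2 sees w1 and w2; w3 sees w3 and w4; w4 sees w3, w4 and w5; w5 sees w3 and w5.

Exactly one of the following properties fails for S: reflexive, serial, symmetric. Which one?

symmetric

Reflexive: yes — every world is S-related to itself.
Serial: yes — every world has a successor (e.g. w1 S w1).
Symmetric: no — w1 S w3 but not w3 S w1.
Only symmetric fails.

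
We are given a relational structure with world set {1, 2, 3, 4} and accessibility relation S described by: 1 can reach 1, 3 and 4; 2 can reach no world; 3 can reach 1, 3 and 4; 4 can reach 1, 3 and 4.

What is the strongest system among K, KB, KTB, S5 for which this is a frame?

KB

Symmetric (axiom B): yes — every pair in S has its reverse in S.
Reflexive (axiom T): no — 2 is not related to itself.
Euclidean (axiom 5): yes — any two successors of a common world are S-related.
So F validates K, KB; KTB would additionally require S to be reflexive. The strongest is KB.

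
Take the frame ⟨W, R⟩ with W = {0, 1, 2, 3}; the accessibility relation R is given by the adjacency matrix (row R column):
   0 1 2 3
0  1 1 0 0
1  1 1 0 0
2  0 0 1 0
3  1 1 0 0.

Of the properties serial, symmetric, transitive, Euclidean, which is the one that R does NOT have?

Serial: yes — every world has a successor (e.g. 0 R 0).
Symmetric: no — 3 R 0 but not 0 R 3.
Transitive: yes — every two-step R-path is closed by a direct edge.
Euclidean: yes — any two successors of a common world are R-related.
Only symmetric fails.

symmetric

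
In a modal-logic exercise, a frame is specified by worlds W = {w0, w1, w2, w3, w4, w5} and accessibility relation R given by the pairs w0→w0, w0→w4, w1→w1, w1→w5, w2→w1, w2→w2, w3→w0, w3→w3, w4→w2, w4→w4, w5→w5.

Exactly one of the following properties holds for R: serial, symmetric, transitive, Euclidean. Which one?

Serial: yes — every world has a successor (e.g. w0 R w0).
Symmetric: no — w0 R w4 but not w4 R w0.
Transitive: no — w0 R w4 and w4 R w2, but not w0 R w2.
Euclidean: no — w0 R w4 and w0 R w0, but not w4 R w0.
Only serial holds.

serial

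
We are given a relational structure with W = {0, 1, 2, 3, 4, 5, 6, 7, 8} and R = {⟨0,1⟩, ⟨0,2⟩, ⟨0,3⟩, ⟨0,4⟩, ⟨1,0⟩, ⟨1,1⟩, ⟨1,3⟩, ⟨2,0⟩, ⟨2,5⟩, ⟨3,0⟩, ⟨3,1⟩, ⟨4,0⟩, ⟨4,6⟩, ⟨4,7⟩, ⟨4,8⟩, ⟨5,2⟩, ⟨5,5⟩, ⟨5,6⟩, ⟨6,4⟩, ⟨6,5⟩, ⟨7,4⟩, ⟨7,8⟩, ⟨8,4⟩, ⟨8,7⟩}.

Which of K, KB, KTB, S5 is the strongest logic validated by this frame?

KB

Symmetric (axiom B): yes — every pair in R has its reverse in R.
Reflexive (axiom T): no — 0 is not related to itself.
Euclidean (axiom 5): no — 0 R 1 and 0 R 2, but not 1 R 2.
So F validates K, KB; KTB would additionally require R to be reflexive. The strongest is KB.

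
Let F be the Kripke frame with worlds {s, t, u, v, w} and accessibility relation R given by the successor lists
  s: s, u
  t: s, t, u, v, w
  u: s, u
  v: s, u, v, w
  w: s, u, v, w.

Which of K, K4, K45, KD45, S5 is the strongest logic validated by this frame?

K4

Transitive (axiom 4): yes — every two-step R-path is closed by a direct edge.
Euclidean (axiom 5): no — t R s and t R v, but not s R v.
Serial (axiom D): yes — every world has a successor (e.g. s R s).
Reflexive (axiom T): yes — every world is R-related to itself.
So F validates K, K4; K45 would additionally require R to be Euclidean. The strongest is K4.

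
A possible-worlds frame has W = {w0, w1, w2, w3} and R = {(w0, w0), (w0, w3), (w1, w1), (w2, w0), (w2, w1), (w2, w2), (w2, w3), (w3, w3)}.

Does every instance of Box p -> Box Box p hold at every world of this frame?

Yes

By correspondence theory, 4 is valid on a frame iff R is transitive.
Transitive: yes — every two-step R-path is closed by a direct edge.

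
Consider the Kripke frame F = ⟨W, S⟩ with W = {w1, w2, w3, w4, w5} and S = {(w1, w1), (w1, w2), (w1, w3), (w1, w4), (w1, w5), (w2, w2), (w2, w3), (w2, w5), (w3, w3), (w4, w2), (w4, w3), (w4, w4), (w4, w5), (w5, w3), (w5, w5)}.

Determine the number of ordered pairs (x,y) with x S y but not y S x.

Enumerating: (w1,w2), (w1,w3), (w1,w4), (w1,w5), (w2,w3), (w2,w5), (w4,w2), (w4,w3), (w4,w5), (w5,w3).

10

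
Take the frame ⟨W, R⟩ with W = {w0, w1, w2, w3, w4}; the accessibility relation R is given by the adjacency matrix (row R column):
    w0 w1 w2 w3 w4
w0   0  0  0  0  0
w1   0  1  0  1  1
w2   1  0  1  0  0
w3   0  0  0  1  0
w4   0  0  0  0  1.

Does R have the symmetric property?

Symmetric: no — w1 R w3 but not w3 R w1.

No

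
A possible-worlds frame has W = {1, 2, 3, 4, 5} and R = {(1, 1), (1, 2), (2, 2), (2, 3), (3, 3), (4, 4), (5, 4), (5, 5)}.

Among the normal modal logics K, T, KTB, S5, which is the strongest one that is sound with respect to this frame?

T

Reflexive (axiom T): yes — every world is R-related to itself.
Symmetric (axiom B): no — 1 R 2 but not 2 R 1.
Euclidean (axiom 5): no — 1 R 2 and 1 R 1, but not 2 R 1.
So F validates K, T; KTB would additionally require R to be symmetric. The strongest is T.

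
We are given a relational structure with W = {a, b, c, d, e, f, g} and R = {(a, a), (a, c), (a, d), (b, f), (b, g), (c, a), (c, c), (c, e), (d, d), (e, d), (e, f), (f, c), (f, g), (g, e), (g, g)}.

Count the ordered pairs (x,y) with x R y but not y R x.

Enumerating: (a,d), (b,f), (b,g), (c,e), (e,d), (e,f), (f,c), (f,g), (g,e).

9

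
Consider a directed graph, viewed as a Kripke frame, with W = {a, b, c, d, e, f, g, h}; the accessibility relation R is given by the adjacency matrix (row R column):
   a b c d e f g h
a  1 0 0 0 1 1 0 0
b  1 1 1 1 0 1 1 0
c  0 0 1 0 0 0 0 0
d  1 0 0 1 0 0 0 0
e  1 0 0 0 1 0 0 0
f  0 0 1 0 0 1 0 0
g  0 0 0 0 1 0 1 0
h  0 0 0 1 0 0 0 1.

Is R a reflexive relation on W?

Reflexive: yes — every world is R-related to itself.

Yes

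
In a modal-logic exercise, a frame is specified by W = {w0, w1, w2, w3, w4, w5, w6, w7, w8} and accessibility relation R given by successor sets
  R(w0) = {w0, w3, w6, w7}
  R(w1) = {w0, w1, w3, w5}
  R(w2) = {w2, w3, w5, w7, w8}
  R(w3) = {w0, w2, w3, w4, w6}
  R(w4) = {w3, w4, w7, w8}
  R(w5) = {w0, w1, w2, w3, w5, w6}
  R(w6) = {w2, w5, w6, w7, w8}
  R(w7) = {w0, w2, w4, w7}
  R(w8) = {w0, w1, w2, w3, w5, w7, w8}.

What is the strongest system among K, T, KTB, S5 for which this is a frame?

T

Reflexive (axiom T): yes — every world is R-related to itself.
Symmetric (axiom B): no — w0 R w6 but not w6 R w0.
Euclidean (axiom 5): no — w0 R w3 and w0 R w7, but not w3 R w7.
So F validates K, T; KTB would additionally require R to be symmetric. The strongest is T.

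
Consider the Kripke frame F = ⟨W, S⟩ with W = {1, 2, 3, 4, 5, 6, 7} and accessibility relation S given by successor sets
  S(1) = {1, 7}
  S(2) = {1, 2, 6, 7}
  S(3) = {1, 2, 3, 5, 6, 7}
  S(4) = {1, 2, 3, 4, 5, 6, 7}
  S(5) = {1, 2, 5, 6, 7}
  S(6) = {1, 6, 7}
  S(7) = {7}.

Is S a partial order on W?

Reflexive: yes — every world is S-related to itself.
Transitive: yes — every two-step S-path is closed by a direct edge.
Antisymmetric: yes — no distinct pair is related both ways.
So S is a partial order.

Yes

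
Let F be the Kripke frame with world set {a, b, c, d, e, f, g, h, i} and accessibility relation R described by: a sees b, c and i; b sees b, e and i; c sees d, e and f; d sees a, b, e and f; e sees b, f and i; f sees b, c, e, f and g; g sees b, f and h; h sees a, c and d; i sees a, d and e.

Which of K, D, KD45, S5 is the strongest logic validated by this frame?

D

Serial (axiom D): yes — every world has a successor (e.g. a R b).
Euclidean (axiom 5): no — a R b and a R c, but not b R c.
Transitive (axiom 4): no — a R b and b R e, but not a R e.
Reflexive (axiom T): no — a is not related to itself.
So F validates K, D; KD45 would additionally require R to be Euclidean and transitive. The strongest is D.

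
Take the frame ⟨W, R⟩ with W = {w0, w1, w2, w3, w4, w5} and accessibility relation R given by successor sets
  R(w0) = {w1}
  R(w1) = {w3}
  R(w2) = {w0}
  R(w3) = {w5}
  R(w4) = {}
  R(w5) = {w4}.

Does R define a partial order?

Reflexive: no — w0 is not related to itself.
Transitive: no — w0 R w1 and w1 R w3, but not w0 R w3.
Antisymmetric: yes — no distinct pair is related both ways.
So R is not a partial order.

No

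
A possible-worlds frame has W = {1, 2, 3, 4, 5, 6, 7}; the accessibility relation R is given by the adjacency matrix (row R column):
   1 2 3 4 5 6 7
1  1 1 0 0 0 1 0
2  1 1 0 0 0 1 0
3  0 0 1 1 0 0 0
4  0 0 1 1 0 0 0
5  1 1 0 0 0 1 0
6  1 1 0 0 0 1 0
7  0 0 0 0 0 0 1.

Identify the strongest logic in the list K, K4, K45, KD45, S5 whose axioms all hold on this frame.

Transitive (axiom 4): yes — every two-step R-path is closed by a direct edge.
Euclidean (axiom 5): yes — any two successors of a common world are R-related.
Serial (axiom D): yes — every world has a successor (e.g. 1 R 1).
Reflexive (axiom T): no — 5 is not related to itself.
So F validates K, K4, K45, KD45; S5 would additionally require R to be reflexive. The strongest is KD45.

KD45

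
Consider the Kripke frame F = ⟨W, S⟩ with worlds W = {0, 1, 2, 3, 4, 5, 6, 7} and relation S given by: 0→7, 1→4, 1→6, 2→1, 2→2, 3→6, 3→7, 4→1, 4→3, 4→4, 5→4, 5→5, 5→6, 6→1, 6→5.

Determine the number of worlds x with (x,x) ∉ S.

Enumerating: 0, 1, 3, 6, 7.

5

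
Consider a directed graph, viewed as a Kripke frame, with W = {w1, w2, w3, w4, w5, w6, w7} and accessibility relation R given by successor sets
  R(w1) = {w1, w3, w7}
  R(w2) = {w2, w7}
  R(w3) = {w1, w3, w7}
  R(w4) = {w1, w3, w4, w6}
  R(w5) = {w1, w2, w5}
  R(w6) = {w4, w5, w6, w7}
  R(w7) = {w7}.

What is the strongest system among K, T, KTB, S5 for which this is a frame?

T

Reflexive (axiom T): yes — every world is R-related to itself.
Symmetric (axiom B): no — w1 R w7 but not w7 R w1.
Euclidean (axiom 5): no — w1 R w7 and w1 R w3, but not w7 R w3.
So F validates K, T; KTB would additionally require R to be symmetric. The strongest is T.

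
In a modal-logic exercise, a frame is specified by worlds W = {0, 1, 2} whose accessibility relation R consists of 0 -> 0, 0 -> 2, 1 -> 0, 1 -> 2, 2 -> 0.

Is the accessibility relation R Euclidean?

Euclidean: no — 0 R 2 and 0 R 2, but not 2 R 2.

No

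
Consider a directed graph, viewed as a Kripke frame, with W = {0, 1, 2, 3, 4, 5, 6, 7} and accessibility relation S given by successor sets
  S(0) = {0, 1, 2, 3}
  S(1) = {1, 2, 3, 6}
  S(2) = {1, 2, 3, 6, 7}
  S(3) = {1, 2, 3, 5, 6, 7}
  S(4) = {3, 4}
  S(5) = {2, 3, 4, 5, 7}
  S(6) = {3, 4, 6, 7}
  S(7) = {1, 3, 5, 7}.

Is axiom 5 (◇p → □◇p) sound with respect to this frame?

By correspondence theory, 5 is valid on a frame iff S is Euclidean.
Euclidean: no — 1 S 6 and 1 S 2, but not 6 S 2.

No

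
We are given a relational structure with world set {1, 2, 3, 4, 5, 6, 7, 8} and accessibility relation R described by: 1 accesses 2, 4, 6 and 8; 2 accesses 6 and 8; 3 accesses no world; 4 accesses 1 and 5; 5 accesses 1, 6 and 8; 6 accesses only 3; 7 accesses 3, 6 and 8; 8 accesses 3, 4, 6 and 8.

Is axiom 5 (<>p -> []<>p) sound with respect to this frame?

No

The schema 5 characterises exactly the Euclidean frames.
Euclidean: no — 1 R 2 and 1 R 4, but not 2 R 4.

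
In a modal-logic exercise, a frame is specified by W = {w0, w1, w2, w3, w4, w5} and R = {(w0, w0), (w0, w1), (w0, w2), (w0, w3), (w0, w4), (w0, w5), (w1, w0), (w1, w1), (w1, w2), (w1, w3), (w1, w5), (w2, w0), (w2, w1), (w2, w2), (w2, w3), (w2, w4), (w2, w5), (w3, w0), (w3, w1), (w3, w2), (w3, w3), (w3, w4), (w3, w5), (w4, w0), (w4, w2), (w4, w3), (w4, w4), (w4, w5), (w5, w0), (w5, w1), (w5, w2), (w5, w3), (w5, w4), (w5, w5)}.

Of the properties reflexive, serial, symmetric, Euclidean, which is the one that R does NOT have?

Reflexive: yes — every world is R-related to itself.
Serial: yes — every world has a successor (e.g. w0 R w0).
Symmetric: yes — every pair in R has its reverse in R.
Euclidean: no — w0 R w1 and w0 R w4, but not w1 R w4.
Only Euclidean fails.

Euclidean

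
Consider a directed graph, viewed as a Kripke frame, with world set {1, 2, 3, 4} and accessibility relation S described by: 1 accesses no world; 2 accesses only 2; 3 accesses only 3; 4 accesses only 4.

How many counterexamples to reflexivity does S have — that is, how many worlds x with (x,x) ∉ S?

Enumerating: 1.

1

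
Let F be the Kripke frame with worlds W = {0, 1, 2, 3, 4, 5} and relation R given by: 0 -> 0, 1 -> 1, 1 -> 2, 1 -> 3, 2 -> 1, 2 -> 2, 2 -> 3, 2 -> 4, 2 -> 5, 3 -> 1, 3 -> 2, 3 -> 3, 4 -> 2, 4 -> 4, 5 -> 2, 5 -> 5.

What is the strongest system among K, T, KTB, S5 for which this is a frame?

Reflexive (axiom T): yes — every world is R-related to itself.
Symmetric (axiom B): yes — every pair in R has its reverse in R.
Euclidean (axiom 5): no — 2 R 1 and 2 R 4, but not 1 R 4.
So F validates K, T, KTB; S5 would additionally require R to be Euclidean. The strongest is KTB.

KTB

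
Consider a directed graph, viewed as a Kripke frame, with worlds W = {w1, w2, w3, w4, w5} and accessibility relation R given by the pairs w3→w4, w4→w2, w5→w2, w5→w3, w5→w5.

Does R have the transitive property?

No

Transitive: no — w3 R w4 and w4 R w2, but not w3 R w2.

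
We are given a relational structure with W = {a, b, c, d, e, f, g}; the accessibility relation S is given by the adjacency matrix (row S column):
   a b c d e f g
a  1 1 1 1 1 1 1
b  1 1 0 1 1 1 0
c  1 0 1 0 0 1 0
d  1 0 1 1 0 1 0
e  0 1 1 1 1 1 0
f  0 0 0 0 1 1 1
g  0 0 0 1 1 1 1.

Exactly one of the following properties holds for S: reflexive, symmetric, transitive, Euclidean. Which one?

reflexive

Reflexive: yes — every world is S-related to itself.
Symmetric: no — a S e but not e S a.
Transitive: no — b S a and a S c, but not b S c.
Euclidean: no — a S b and a S c, but not b S c.
Only reflexive holds.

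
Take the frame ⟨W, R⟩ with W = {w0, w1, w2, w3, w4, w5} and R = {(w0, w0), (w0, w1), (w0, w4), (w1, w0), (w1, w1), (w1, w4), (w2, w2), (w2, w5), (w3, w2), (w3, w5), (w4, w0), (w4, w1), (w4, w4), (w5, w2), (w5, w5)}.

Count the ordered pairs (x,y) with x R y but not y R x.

2

Enumerating: (w3,w2), (w3,w5).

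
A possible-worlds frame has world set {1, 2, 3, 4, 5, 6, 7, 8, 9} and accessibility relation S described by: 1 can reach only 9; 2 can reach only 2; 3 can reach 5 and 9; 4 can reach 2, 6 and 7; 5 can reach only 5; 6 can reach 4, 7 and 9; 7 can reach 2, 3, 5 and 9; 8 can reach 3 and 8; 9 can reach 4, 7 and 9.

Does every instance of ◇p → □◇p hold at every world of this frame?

By correspondence theory, 5 is valid on a frame iff S is Euclidean.
Euclidean: no — 3 S 5 and 3 S 9, but not 5 S 9.

No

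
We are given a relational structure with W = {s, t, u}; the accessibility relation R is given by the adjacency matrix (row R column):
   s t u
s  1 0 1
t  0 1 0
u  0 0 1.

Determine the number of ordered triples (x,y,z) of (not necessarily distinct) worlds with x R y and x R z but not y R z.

Enumerating: (s,u,s).

1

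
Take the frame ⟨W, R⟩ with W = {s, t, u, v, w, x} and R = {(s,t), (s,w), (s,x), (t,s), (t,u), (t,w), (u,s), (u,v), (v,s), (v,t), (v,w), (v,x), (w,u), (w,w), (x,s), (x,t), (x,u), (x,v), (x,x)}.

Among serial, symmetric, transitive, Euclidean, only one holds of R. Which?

serial

Serial: yes — every world has a successor (e.g. s R t).
Symmetric: no — s R w but not w R s.
Transitive: no — s R t and t R u, but not s R u.
Euclidean: no — s R t and s R x, but not t R x.
Only serial holds.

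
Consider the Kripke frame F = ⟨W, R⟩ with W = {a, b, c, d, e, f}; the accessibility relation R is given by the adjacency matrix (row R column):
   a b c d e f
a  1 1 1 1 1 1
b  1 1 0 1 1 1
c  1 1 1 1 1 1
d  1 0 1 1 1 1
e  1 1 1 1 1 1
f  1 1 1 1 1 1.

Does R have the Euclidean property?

No

Euclidean: no — a R b and a R c, but not b R c.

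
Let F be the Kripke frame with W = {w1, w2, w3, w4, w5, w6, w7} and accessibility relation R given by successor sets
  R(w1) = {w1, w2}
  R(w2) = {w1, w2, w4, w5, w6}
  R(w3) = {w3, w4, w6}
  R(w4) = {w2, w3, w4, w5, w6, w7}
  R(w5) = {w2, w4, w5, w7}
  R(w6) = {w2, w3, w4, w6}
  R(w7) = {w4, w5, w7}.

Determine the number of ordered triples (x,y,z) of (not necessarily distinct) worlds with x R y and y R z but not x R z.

24

Enumerating: (w1,w2,w4), (w1,w2,w5), (w1,w2,w6), (w2,w4,w3), (w2,w4,w7), (w2,w5,w7), (w2,w6,w3), (w3,w4,w2), (w3,w4,w5), (w3,w4,w7), (w3,w6,w2), (w4,w2,w1), … and 12 more.
Total: 24.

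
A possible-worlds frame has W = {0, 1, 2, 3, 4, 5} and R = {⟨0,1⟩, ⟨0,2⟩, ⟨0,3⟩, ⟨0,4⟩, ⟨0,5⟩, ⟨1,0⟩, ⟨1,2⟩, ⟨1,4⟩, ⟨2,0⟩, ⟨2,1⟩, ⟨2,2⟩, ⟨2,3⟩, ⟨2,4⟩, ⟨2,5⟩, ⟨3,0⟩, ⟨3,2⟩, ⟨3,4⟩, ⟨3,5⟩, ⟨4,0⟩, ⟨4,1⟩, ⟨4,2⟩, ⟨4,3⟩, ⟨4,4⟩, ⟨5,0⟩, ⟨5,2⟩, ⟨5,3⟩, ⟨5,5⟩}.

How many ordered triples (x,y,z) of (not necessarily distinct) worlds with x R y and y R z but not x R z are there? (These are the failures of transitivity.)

Enumerating: (0,1,0), (0,2,0), (0,3,0), (0,4,0), (0,5,0), (1,0,1), (1,0,3), (1,0,5), (1,2,1), (1,2,3), (1,2,5), (1,4,1), … and 16 more.
Total: 28.

28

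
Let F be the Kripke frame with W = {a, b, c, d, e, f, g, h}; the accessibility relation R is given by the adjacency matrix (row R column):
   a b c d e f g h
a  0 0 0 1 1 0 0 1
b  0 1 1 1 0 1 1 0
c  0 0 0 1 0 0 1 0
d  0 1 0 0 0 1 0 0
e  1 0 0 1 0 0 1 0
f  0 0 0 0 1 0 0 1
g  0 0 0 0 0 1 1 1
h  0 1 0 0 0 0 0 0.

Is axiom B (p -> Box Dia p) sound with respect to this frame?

By correspondence theory, B is valid on a frame iff R is symmetric.
Symmetric: no — a R d but not d R a.

No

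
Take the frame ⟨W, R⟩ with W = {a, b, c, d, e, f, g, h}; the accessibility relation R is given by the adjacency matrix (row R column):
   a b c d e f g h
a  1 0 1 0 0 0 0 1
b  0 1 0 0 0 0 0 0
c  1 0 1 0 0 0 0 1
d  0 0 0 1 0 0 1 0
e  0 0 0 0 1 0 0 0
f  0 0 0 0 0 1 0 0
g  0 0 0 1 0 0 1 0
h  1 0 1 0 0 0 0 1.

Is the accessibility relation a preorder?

Yes

Reflexive: yes — every world is R-related to itself.
Transitive: yes — every two-step R-path is closed by a direct edge.
So R is a preorder.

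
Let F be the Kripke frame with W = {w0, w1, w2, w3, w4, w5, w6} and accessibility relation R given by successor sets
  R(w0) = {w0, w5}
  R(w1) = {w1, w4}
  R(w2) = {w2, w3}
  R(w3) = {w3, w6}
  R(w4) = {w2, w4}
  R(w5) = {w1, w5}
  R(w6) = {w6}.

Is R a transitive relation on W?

No

Transitive: no — w0 R w5 and w5 R w1, but not w0 R w1.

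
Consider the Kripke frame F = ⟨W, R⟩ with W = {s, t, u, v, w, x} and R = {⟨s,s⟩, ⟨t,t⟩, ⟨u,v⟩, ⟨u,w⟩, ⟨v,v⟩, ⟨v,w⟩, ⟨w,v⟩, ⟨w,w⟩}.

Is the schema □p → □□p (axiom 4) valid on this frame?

By correspondence theory, 4 is valid on a frame iff R is transitive.
Transitive: yes — every two-step R-path is closed by a direct edge.

Yes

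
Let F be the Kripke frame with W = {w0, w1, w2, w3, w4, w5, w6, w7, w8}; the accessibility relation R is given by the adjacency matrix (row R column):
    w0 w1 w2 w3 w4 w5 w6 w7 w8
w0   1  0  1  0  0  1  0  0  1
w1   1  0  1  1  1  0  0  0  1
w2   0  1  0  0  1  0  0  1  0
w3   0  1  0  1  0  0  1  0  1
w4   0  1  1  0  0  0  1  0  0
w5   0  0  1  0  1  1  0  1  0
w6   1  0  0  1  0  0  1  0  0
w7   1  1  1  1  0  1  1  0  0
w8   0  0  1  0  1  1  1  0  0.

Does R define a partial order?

No

Reflexive: no — w1 is not related to itself.
Transitive: no — w0 R w2 and w2 R w1, but not w0 R w1.
Antisymmetric: no — w1 R w2 and w2 R w1 with w1 ≠ w2.
So R is not a partial order.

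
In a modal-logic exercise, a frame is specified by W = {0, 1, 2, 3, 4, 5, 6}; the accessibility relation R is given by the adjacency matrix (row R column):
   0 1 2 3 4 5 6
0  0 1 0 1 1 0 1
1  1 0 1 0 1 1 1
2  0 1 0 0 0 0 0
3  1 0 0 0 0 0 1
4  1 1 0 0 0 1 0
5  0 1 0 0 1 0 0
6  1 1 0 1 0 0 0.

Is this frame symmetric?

Symmetric: yes — every pair in R has its reverse in R.

Yes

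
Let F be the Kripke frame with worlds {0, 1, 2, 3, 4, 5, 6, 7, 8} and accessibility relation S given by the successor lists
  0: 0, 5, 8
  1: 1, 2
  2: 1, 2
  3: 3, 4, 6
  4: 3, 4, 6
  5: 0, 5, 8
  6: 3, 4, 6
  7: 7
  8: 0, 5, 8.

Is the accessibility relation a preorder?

Reflexive: yes — every world is S-related to itself.
Transitive: yes — every two-step S-path is closed by a direct edge.
So S is a preorder.

Yes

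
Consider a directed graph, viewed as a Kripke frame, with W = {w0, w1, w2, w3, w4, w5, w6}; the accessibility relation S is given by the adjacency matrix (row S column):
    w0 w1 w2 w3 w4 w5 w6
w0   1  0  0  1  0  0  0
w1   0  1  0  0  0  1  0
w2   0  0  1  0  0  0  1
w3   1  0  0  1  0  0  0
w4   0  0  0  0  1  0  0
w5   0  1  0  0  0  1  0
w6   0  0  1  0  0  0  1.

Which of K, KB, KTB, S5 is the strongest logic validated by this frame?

Symmetric (axiom B): yes — every pair in S has its reverse in S.
Reflexive (axiom T): yes — every world is S-related to itself.
Euclidean (axiom 5): yes — any two successors of a common world are S-related.
So F validates K, KB, KTB, S5. The strongest is S5.

S5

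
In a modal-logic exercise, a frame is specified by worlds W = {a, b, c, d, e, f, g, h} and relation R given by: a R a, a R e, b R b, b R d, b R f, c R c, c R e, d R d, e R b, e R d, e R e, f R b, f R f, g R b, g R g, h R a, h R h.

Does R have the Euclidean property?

Euclidean: no — b R d and b R f, but not d R f.

No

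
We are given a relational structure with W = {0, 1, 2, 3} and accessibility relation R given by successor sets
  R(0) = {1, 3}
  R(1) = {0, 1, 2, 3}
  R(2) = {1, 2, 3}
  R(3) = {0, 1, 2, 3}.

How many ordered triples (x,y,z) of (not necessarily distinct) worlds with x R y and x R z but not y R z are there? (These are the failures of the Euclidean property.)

Enumerating: (1,0,0), (1,0,2), (1,2,0), (3,0,0), (3,0,2), (3,2,0).

6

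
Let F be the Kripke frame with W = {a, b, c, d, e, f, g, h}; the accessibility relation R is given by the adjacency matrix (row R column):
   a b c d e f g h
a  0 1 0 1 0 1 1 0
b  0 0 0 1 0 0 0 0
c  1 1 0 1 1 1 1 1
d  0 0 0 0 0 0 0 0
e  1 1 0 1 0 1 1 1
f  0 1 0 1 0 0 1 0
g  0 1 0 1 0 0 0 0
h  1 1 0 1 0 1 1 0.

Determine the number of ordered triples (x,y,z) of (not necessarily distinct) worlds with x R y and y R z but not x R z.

0

R is transitive; there are no such tuples.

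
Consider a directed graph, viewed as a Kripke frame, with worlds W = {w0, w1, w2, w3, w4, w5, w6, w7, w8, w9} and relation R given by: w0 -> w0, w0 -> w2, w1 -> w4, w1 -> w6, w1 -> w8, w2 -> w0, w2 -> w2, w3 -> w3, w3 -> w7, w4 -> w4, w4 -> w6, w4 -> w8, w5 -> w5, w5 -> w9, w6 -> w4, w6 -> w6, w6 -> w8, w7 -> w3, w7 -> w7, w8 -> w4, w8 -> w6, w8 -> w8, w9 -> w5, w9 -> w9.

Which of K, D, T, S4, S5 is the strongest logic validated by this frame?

D

Serial (axiom D): yes — every world has a successor (e.g. w0 R w0).
Reflexive (axiom T): no — w1 is not related to itself.
Transitive (axiom 4): yes — every two-step R-path is closed by a direct edge.
Euclidean (axiom 5): yes — any two successors of a common world are R-related.
So F validates K, D; T would additionally require R to be reflexive. The strongest is D.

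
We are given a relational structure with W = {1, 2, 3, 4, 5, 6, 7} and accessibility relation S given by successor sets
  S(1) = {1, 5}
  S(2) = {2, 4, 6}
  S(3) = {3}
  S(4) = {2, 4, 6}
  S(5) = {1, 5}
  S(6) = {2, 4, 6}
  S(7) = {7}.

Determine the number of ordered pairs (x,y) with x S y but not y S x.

S is symmetric; there are no such tuples.

0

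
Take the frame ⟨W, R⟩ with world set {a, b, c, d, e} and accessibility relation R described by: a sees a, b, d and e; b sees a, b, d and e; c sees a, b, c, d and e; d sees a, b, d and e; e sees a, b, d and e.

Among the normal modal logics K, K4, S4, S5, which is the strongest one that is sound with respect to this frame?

Transitive (axiom 4): yes — every two-step R-path is closed by a direct edge.
Reflexive (axiom T): yes — every world is R-related to itself.
Euclidean (axiom 5): no — c R a and c R c, but not a R c.
So F validates K, K4, S4; S5 would additionally require R to be Euclidean. The strongest is S4.

S4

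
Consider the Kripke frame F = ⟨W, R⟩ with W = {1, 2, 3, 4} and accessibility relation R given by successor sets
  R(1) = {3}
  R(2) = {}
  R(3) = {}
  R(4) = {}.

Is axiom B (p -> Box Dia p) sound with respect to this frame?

No

Axiom B corresponds to the accessibility relation being symmetric.
Symmetric: no — 1 R 3 but not 3 R 1.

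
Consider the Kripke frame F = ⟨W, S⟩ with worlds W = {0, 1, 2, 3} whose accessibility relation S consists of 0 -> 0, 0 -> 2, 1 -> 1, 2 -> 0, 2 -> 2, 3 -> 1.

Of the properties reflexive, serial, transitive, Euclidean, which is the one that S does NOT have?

Reflexive: no — 3 is not related to itself.
Serial: yes — every world has a successor (e.g. 0 S 0).
Transitive: yes — every two-step S-path is closed by a direct edge.
Euclidean: yes — any two successors of a common world are S-related.
Only reflexive fails.

reflexive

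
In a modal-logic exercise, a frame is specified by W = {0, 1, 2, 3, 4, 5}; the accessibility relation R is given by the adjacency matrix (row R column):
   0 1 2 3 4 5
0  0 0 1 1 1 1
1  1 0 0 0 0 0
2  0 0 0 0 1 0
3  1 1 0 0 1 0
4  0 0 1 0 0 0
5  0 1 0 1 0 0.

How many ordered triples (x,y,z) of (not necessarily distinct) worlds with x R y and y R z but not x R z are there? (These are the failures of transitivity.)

16

Enumerating: (0,3,0), (0,3,1), (0,5,1), (1,0,2), (1,0,3), (1,0,4), (1,0,5), (2,4,2), (3,0,2), (3,0,3), (3,0,5), (3,4,2), (4,2,4), (5,1,0), (5,3,0), (5,3,4).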